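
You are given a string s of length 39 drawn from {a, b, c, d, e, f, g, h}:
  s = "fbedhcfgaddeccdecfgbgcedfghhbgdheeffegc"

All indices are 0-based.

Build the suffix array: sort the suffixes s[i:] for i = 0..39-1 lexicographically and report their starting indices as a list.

[8, 1, 19, 28, 38, 12, 13, 21, 5, 16, 9, 10, 14, 23, 3, 30, 11, 15, 22, 2, 32, 33, 36, 0, 35, 34, 6, 17, 24, 7, 18, 37, 20, 29, 25, 27, 4, 31, 26]

rank→(start, suffix):
  0 → (8, 'addeccdecfgbgcedfghhbgdheeffegc')
  1 → (1, 'bedhcfgaddeccdecfgbgcedfghhbgdheeffegc')
  2 → (19, 'bgcedfghhbgdheeffegc')
  3 → (28, 'bgdheeffegc')
  4 → (38, 'c')
  5 → (12, 'ccdecfgbgcedfghhbgdheeffegc')
  6 → (13, 'cdecfgbgcedfghhbgdheeffegc')
  7 → (21, 'cedfghhbgdheeffegc')
  8 → (5, 'cfgaddeccdecfgbgcedfghhbgdheeffegc')
  9 → (16, 'cfgbgcedfghhbgdheeffegc')
  10 → (9, 'ddeccdecfgbgcedfghhbgdheeffegc')
  11 → (10, 'deccdecfgbgcedfghhbgdheeffegc')
  12 → (14, 'decfgbgcedfghhbgdheeffegc')
  13 → (23, 'dfghhbgdheeffegc')
  14 → (3, 'dhcfgaddeccdecfgbgcedfghhbgdheeffegc')
  15 → (30, 'dheeffegc')
  16 → (11, 'eccdecfgbgcedfghhbgdheeffegc')
  17 → (15, 'ecfgbgcedfghhbgdheeffegc')
  18 → (22, 'edfghhbgdheeffegc')
  19 → (2, 'edhcfgaddeccdecfgbgcedfghhbgdheeffegc')
  20 → (32, 'eeffegc')
  21 → (33, 'effegc')
  22 → (36, 'egc')
  23 → (0, 'fbedhcfgaddeccdecfgbgcedfghhbgdheeffegc')
  24 → (35, 'fegc')
  25 → (34, 'ffegc')
  26 → (6, 'fgaddeccdecfgbgcedfghhbgdheeffegc')
  27 → (17, 'fgbgcedfghhbgdheeffegc')
  28 → (24, 'fghhbgdheeffegc')
  29 → (7, 'gaddeccdecfgbgcedfghhbgdheeffegc')
  30 → (18, 'gbgcedfghhbgdheeffegc')
  31 → (37, 'gc')
  32 → (20, 'gcedfghhbgdheeffegc')
  33 → (29, 'gdheeffegc')
  34 → (25, 'ghhbgdheeffegc')
  35 → (27, 'hbgdheeffegc')
  36 → (4, 'hcfgaddeccdecfgbgcedfghhbgdheeffegc')
  37 → (31, 'heeffegc')
  38 → (26, 'hhbgdheeffegc')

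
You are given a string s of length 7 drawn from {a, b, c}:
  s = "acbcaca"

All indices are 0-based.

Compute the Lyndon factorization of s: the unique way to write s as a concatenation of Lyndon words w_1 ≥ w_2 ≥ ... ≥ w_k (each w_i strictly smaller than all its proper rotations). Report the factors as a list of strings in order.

emit factor 1: 'acbc' (i=0, period=4)
emit factor 2: 'ac' (i=4, period=2)
emit factor 3: 'a' (i=6, period=1)

["acbc", "ac", "a"]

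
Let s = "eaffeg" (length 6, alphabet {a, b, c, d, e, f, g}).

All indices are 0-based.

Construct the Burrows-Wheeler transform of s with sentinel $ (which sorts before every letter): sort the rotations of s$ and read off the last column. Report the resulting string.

ge$ffae

rank  rotation last
    0  $eaffeg  g
    1  affeg$e  e
    2  eaffeg$  $
    3  eg$eaff  f
    4  feg$eaf  f
    5  ffeg$ea  a
    6  g$eaffe  e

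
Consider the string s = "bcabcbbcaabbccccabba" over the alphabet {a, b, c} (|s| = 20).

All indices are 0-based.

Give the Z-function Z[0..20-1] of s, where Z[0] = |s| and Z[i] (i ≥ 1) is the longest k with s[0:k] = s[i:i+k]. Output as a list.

Z[0]=20
i=1: i≥r, start 0; Z[1]=0
i=2: i≥r, start 0; Z[2]=0
i=3: i≥r, start 0; Z[3]=2 extend→box=[3,5)
i=4: min(r-i=1, Z[1]=0)=0; Z[4]=0
i=5: i≥r, start 0; Z[5]=1 extend→box=[5,6)
i=6: i≥r, start 0; Z[6]=3 extend→box=[6,9)
i=7: min(r-i=2, Z[1]=0)=0; Z[7]=0
i=8: min(r-i=1, Z[2]=0)=0; Z[8]=0
i=9: i≥r, start 0; Z[9]=0
i=10: i≥r, start 0; Z[10]=1 extend→box=[10,11)
i=11: i≥r, start 0; Z[11]=2 extend→box=[11,13)
i=12: min(r-i=1, Z[1]=0)=0; Z[12]=0
i=13: i≥r, start 0; Z[13]=0
i=14: i≥r, start 0; Z[14]=0
i=15: i≥r, start 0; Z[15]=0
i=16: i≥r, start 0; Z[16]=0
i=17: i≥r, start 0; Z[17]=1 extend→box=[17,18)
i=18: i≥r, start 0; Z[18]=1 extend→box=[18,19)
i=19: i≥r, start 0; Z[19]=0

[20, 0, 0, 2, 0, 1, 3, 0, 0, 0, 1, 2, 0, 0, 0, 0, 0, 1, 1, 0]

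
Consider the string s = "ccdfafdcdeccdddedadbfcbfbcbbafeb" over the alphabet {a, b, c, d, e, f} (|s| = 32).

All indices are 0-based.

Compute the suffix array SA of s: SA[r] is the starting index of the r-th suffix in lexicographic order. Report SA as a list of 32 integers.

[17, 4, 28, 31, 27, 26, 24, 22, 19, 25, 21, 10, 0, 11, 7, 1, 16, 18, 6, 12, 13, 8, 14, 2, 30, 9, 15, 3, 23, 20, 5, 29]

rank | idx | suffix
   0 |  17 | adbfcbfbcbbafeb
   1 |   4 | afdcdeccdddedadbfcbfbcbbafeb
   2 |  28 | afeb
   3 |  31 | b
   4 |  27 | bafeb
   5 |  26 | bbafeb
   6 |  24 | bcbbafeb
   7 |  22 | bfbcbbafeb
   8 |  19 | bfcbfbcbbafeb
   9 |  25 | cbbafeb
  10 |  21 | cbfbcbbafeb
  11 |  10 | ccdddedadbfcbfbcbbafeb
  12 |   0 | ccdfafdcdeccdddedadbfcbfbcbbafeb
  13 |  11 | cdddedadbfcbfbcbbafeb
  14 |   7 | cdeccdddedadbfcbfbcbbafeb
  15 |   1 | cdfafdcdeccdddedadbfcbfbcbbafeb
  16 |  16 | dadbfcbfbcbbafeb
  17 |  18 | dbfcbfbcbbafeb
  18 |   6 | dcdeccdddedadbfcbfbcbbafeb
  19 |  12 | dddedadbfcbfbcbbafeb
  20 |  13 | ddedadbfcbfbcbbafeb
  21 |   8 | deccdddedadbfcbfbcbbafeb
  22 |  14 | dedadbfcbfbcbbafeb
  23 |   2 | dfafdcdeccdddedadbfcbfbcbbafeb
  24 |  30 | eb
  25 |   9 | eccdddedadbfcbfbcbbafeb
  26 |  15 | edadbfcbfbcbbafeb
  27 |   3 | fafdcdeccdddedadbfcbfbcbbafeb
  28 |  23 | fbcbbafeb
  29 |  20 | fcbfbcbbafeb
  30 |   5 | fdcdeccdddedadbfcbfbcbbafeb
  31 |  29 | feb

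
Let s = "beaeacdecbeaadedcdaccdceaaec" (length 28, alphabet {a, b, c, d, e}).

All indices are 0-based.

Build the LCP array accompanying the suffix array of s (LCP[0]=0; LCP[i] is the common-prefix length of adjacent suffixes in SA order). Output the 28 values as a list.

[0, 2, 1, 2, 1, 1, 2, 0, 3, 0, 1, 1, 1, 2, 2, 1, 0, 1, 2, 1, 2, 0, 3, 2, 2, 1, 2, 1]

sorted suffixes:
  #0 SA[0]=11  'aadedcdaccdceaaec'
  #1 SA[1]=24  'aaec'
  #2 SA[2]=18  'accdceaaec'
  #3 SA[3]=4  'acdecbeaadedcdaccdceaaec'
  #4 SA[4]=12  'adedcdaccdceaaec'
  #5 SA[5]=2  'aeacdecbeaadedcdaccdceaaec'
  #6 SA[6]=25  'aec'
  #7 SA[7]=9  'beaadedcdaccdceaaec'
  #8 SA[8]=0  'beaeacdecbeaadedcdaccdceaaec'
  #9 SA[9]=27  'c'
  #10 SA[10]=8  'cbeaadedcdaccdceaaec'
  #11 SA[11]=19  'ccdceaaec'
  #12 SA[12]=16  'cdaccdceaaec'
  #13 SA[13]=20  'cdceaaec'
  #14 SA[14]=5  'cdecbeaadedcdaccdceaaec'
  #15 SA[15]=22  'ceaaec'
  #16 SA[16]=17  'daccdceaaec'
  #17 SA[17]=15  'dcdaccdceaaec'
  #18 SA[18]=21  'dceaaec'
  #19 SA[19]=6  'decbeaadedcdaccdceaaec'
  #20 SA[20]=13  'dedcdaccdceaaec'
  #21 SA[21]=10  'eaadedcdaccdceaaec'
  #22 SA[22]=23  'eaaec'
  #23 SA[23]=3  'eacdecbeaadedcdaccdceaaec'
  #24 SA[24]=1  'eaeacdecbeaadedcdaccdceaaec'
  #25 SA[25]=26  'ec'
  #26 SA[26]=7  'ecbeaadedcdaccdceaaec'
  #27 SA[27]=14  'edcdaccdceaaec'

SA = [11, 24, 18, 4, 12, 2, 25, 9, 0, 27, 8, 19, 16, 20, 5, 22, 17, 15, 21, 6, 13, 10, 23, 3, 1, 26, 7, 14]
i: (SA[i-1],SA[i]) lcp shared
  1: (11,24) 2 'aa'
  2: (24,18) 1 'a'
  3: (18,4) 2 'ac'
  4: (4,12) 1 'a'
  5: (12,2) 1 'a'
  6: (2,25) 2 'ae'
  7: (25,9) 0 ''
  8: (9,0) 3 'bea'
  9: (0,27) 0 ''
  10: (27,8) 1 'c'
  11: (8,19) 1 'c'
  12: (19,16) 1 'c'
  13: (16,20) 2 'cd'
  14: (20,5) 2 'cd'
  15: (5,22) 1 'c'
  16: (22,17) 0 ''
  17: (17,15) 1 'd'
  18: (15,21) 2 'dc'
  19: (21,6) 1 'd'
  20: (6,13) 2 'de'
  21: (13,10) 0 ''
  22: (10,23) 3 'eaa'
  23: (23,3) 2 'ea'
  24: (3,1) 2 'ea'
  25: (1,26) 1 'e'
  26: (26,7) 2 'ec'
  27: (7,14) 1 'e'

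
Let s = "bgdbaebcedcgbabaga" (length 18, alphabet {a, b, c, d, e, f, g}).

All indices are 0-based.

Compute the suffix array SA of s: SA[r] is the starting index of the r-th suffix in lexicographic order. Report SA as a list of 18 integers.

rank | idx | suffix
   0 |  17 | a
   1 |  13 | abaga
   2 |   4 | aebcedcgbabaga
   3 |  15 | aga
   4 |  12 | babaga
   5 |   3 | baebcedcgbabaga
   6 |  14 | baga
   7 |   6 | bcedcgbabaga
   8 |   0 | bgdbaebcedcgbabaga
   9 |   7 | cedcgbabaga
  10 |  10 | cgbabaga
  11 |   2 | dbaebcedcgbabaga
  12 |   9 | dcgbabaga
  13 |   5 | ebcedcgbabaga
  14 |   8 | edcgbabaga
  15 |  16 | ga
  16 |  11 | gbabaga
  17 |   1 | gdbaebcedcgbabaga

[17, 13, 4, 15, 12, 3, 14, 6, 0, 7, 10, 2, 9, 5, 8, 16, 11, 1]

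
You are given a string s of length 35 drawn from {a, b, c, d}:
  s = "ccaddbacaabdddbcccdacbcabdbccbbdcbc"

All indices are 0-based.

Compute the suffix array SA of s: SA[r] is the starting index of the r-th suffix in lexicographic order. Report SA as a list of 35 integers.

[8, 23, 9, 6, 19, 2, 5, 29, 33, 21, 26, 14, 24, 30, 10, 34, 7, 22, 1, 28, 32, 20, 0, 27, 15, 16, 17, 18, 4, 25, 13, 31, 3, 12, 11]

rank | idx | suffix
   0 |   8 | aabdddbcccdacbcabdbccbbdcbc
   1 |  23 | abdbccbbdcbc
   2 |   9 | abdddbcccdacbcabdbccbbdcbc
   3 |   6 | acaabdddbcccdacbcabdbccbbdcbc
   4 |  19 | acbcabdbccbbdcbc
   5 |   2 | addbacaabdddbcccdacbcabdbccbbdcbc
   6 |   5 | bacaabdddbcccdacbcabdbccbbdcbc
   7 |  29 | bbdcbc
   8 |  33 | bc
   9 |  21 | bcabdbccbbdcbc
  10 |  26 | bccbbdcbc
  11 |  14 | bcccdacbcabdbccbbdcbc
  12 |  24 | bdbccbbdcbc
  13 |  30 | bdcbc
  14 |  10 | bdddbcccdacbcabdbccbbdcbc
  15 |  34 | c
  16 |   7 | caabdddbcccdacbcabdbccbbdcbc
  17 |  22 | cabdbccbbdcbc
  18 |   1 | caddbacaabdddbcccdacbcabdbccbbdcbc
  19 |  28 | cbbdcbc
  20 |  32 | cbc
  21 |  20 | cbcabdbccbbdcbc
  22 |   0 | ccaddbacaabdddbcccdacbcabdbccbbdcbc
  23 |  27 | ccbbdcbc
  24 |  15 | cccdacbcabdbccbbdcbc
  25 |  16 | ccdacbcabdbccbbdcbc
  26 |  17 | cdacbcabdbccbbdcbc
  27 |  18 | dacbcabdbccbbdcbc
  28 |   4 | dbacaabdddbcccdacbcabdbccbbdcbc
  29 |  25 | dbccbbdcbc
  30 |  13 | dbcccdacbcabdbccbbdcbc
  31 |  31 | dcbc
  32 |   3 | ddbacaabdddbcccdacbcabdbccbbdcbc
  33 |  12 | ddbcccdacbcabdbccbbdcbc
  34 |  11 | dddbcccdacbcabdbccbbdcbc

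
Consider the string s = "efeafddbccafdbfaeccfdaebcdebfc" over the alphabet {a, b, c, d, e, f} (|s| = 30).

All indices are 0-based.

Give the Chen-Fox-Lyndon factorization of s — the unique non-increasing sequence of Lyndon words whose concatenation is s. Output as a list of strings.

["ef", "e", "afddbcc", "afdbf", "aeccfd", "aebcdebfc"]

emit factor 1: 'ef' (i=0, period=2)
emit factor 2: 'e' (i=2, period=1)
emit factor 3: 'afddbcc' (i=3, period=7)
emit factor 4: 'afdbf' (i=10, period=5)
emit factor 5: 'aeccfd' (i=15, period=6)
emit factor 6: 'aebcdebfc' (i=21, period=9)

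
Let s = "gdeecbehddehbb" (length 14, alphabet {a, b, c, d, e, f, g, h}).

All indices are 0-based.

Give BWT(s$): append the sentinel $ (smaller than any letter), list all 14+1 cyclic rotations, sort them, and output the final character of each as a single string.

bbhcehgdeddb$ee

rank  rotation         last
    0  $gdeecbehddehbb  b
    1  b$gdeecbehddehb  b
    2  bb$gdeecbehddeh  h
    3  behddehbb$gdeec  c
    4  cbehddehbb$gdee  e
    5  ddehbb$gdeecbeh  h
    6  deecbehddehbb$g  g
    7  dehbb$gdeecbehd  d
    8  ecbehddehbb$gde  e
    9  eecbehddehbb$gd  d
   10  ehbb$gdeecbehdd  d
   11  ehddehbb$gdeecb  b
   12  gdeecbehddehbb$  $
   13  hbb$gdeecbehdde  e
   14  hddehbb$gdeecbe  e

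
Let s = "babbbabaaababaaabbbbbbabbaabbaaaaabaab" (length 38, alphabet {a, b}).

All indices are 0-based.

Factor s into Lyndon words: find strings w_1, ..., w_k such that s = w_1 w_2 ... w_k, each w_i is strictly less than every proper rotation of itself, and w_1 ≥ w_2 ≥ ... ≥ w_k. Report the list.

["b", "abbb", "ab", "aaababaaabbbbbbabbaabb", "aaaaabaab"]

emit factor 1: 'b' (i=0, period=1)
emit factor 2: 'abbb' (i=1, period=4)
emit factor 3: 'ab' (i=5, period=2)
emit factor 4: 'aaababaaabbbbbbabbaabb' (i=7, period=22)
emit factor 5: 'aaaaabaab' (i=29, period=9)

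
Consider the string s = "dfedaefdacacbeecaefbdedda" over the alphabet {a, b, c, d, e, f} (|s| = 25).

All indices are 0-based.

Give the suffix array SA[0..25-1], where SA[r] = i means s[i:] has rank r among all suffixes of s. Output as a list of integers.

rank→(start, suffix):
  0 → (24, 'a')
  1 → (8, 'acacbeecaefbdedda')
  2 → (10, 'acbeecaefbdedda')
  3 → (16, 'aefbdedda')
  4 → (4, 'aefdacacbeecaefbdedda')
  5 → (19, 'bdedda')
  6 → (12, 'beecaefbdedda')
  7 → (9, 'cacbeecaefbdedda')
  8 → (15, 'caefbdedda')
  9 → (11, 'cbeecaefbdedda')
  10 → (23, 'da')
  11 → (7, 'dacacbeecaefbdedda')
  12 → (3, 'daefdacacbeecaefbdedda')
  13 → (22, 'dda')
  14 → (20, 'dedda')
  15 → (0, 'dfedaefdacacbeecaefbdedda')
  16 → (14, 'ecaefbdedda')
  17 → (2, 'edaefdacacbeecaefbdedda')
  18 → (21, 'edda')
  19 → (13, 'eecaefbdedda')
  20 → (17, 'efbdedda')
  21 → (5, 'efdacacbeecaefbdedda')
  22 → (18, 'fbdedda')
  23 → (6, 'fdacacbeecaefbdedda')
  24 → (1, 'fedaefdacacbeecaefbdedda')

[24, 8, 10, 16, 4, 19, 12, 9, 15, 11, 23, 7, 3, 22, 20, 0, 14, 2, 21, 13, 17, 5, 18, 6, 1]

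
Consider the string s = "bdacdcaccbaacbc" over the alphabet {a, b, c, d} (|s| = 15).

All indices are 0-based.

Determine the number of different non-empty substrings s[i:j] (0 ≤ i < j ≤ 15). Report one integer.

106

rank→(start, suffix):
  0 → (10, 'aacbc')
  1 → (11, 'acbc')
  2 → (6, 'accbaacbc')
  3 → (2, 'acdcaccbaacbc')
  4 → (9, 'baacbc')
  5 → (13, 'bc')
  6 → (0, 'bdacdcaccbaacbc')
  7 → (14, 'c')
  8 → (5, 'caccbaacbc')
  9 → (8, 'cbaacbc')
  10 → (12, 'cbc')
  11 → (7, 'ccbaacbc')
  12 → (3, 'cdcaccbaacbc')
  13 → (1, 'dacdcaccbaacbc')
  14 → (4, 'dcaccbaacbc')

SA = [10, 11, 6, 2, 9, 13, 0, 14, 5, 8, 12, 7, 3, 1, 4]
[i] adj suffixes → lcp
  [1] 10/11 → 1 ('a')
  [2] 11/6 → 2 ('ac')
  [3] 6/2 → 2 ('ac')
  [4] 2/9 → 0 ('')
  [5] 9/13 → 1 ('b')
  [6] 13/0 → 1 ('b')
  [7] 0/14 → 0 ('')
  [8] 14/5 → 1 ('c')
  [9] 5/8 → 1 ('c')
  [10] 8/12 → 2 ('cb')
  [11] 12/7 → 1 ('c')
  [12] 7/3 → 1 ('c')
  [13] 3/1 → 0 ('')
  [14] 1/4 → 1 ('d')

n(n+1)/2 = 15·16/2 = 120
Σ LCP = 0 + 1 + 2 + 2 + 0 + 1 + 1 + 0 + 1 + 1 + 2 + 1 + 1 + 0 + 1 = 14
distinct = 120 − 14 = 106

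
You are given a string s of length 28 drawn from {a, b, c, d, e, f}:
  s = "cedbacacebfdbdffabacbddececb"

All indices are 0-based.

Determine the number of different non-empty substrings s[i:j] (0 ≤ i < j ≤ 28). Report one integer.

rank→(start, suffix):
  0 → (16, 'abacbddececb')
  1 → (4, 'acacebfdbdffabacbddececb')
  2 → (18, 'acbddececb')
  3 → (6, 'acebfdbdffabacbddececb')
  4 → (27, 'b')
  5 → (3, 'bacacebfdbdffabacbddececb')
  6 → (17, 'bacbddececb')
  7 → (20, 'bddececb')
  8 → (12, 'bdffabacbddececb')
  9 → (9, 'bfdbdffabacbddececb')
  10 → (5, 'cacebfdbdffabacbddececb')
  11 → (26, 'cb')
  12 → (19, 'cbddececb')
  13 → (7, 'cebfdbdffabacbddececb')
  14 → (24, 'cecb')
  15 → (0, 'cedbacacebfdbdffabacbddececb')
  16 → (2, 'dbacacebfdbdffabacbddececb')
  17 → (11, 'dbdffabacbddececb')
  18 → (21, 'ddececb')
  19 → (22, 'dececb')
  20 → (13, 'dffabacbddececb')
  21 → (8, 'ebfdbdffabacbddececb')
  22 → (25, 'ecb')
  23 → (23, 'ececb')
  24 → (1, 'edbacacebfdbdffabacbddececb')
  25 → (15, 'fabacbddececb')
  26 → (10, 'fdbdffabacbddececb')
  27 → (14, 'ffabacbddececb')

SA = [16, 4, 18, 6, 27, 3, 17, 20, 12, 9, 5, 26, 19, 7, 24, 0, 2, 11, 21, 22, 13, 8, 25, 23, 1, 15, 10, 14]
i: (SA[i-1],SA[i]) lcp shared
  1: (16,4) 1 'a'
  2: (4,18) 2 'ac'
  3: (18,6) 2 'ac'
  4: (6,27) 0 ''
  5: (27,3) 1 'b'
  6: (3,17) 3 'bac'
  7: (17,20) 1 'b'
  8: (20,12) 2 'bd'
  9: (12,9) 1 'b'
  10: (9,5) 0 ''
  11: (5,26) 1 'c'
  12: (26,19) 2 'cb'
  13: (19,7) 1 'c'
  14: (7,24) 2 'ce'
  15: (24,0) 2 'ce'
  16: (0,2) 0 ''
  17: (2,11) 2 'db'
  18: (11,21) 1 'd'
  19: (21,22) 1 'd'
  20: (22,13) 1 'd'
  21: (13,8) 0 ''
  22: (8,25) 1 'e'
  23: (25,23) 2 'ec'
  24: (23,1) 1 'e'
  25: (1,15) 0 ''
  26: (15,10) 1 'f'
  27: (10,14) 1 'f'

n(n+1)/2 = 28·29/2 = 406
Σ LCP = 0 + 1 + 2 + 2 + 0 + 1 + 3 + 1 + 2 + 1 + 0 + 1 + 2 + 1 + 2 + 2 + 0 + 2 + 1 + 1 + 1 + 0 + 1 + 2 + 1 + 0 + 1 + 1 = 32
distinct = 406 − 32 = 374

374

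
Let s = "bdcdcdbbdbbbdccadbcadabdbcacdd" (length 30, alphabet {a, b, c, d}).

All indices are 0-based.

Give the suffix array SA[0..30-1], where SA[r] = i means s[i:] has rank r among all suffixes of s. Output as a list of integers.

rank→(start, suffix):
  0 → (21, 'abdbcacdd')
  1 → (26, 'acdd')
  2 → (19, 'adabdbcacdd')
  3 → (15, 'adbcadabdbcacdd')
  4 → (9, 'bbbdccadbcadabdbcacdd')
  5 → (6, 'bbdbbbdccadbcadabdbcacdd')
  6 → (10, 'bbdccadbcadabdbcacdd')
  7 → (24, 'bcacdd')
  8 → (17, 'bcadabdbcacdd')
  9 → (7, 'bdbbbdccadbcadabdbcacdd')
  10 → (22, 'bdbcacdd')
  11 → (11, 'bdccadbcadabdbcacdd')
  12 → (0, 'bdcdcdbbdbbbdccadbcadabdbcacdd')
  13 → (25, 'cacdd')
  14 → (18, 'cadabdbcacdd')
  15 → (14, 'cadbcadabdbcacdd')
  16 → (13, 'ccadbcadabdbcacdd')
  17 → (4, 'cdbbdbbbdccadbcadabdbcacdd')
  18 → (2, 'cdcdbbdbbbdccadbcadabdbcacdd')
  19 → (27, 'cdd')
  20 → (29, 'd')
  21 → (20, 'dabdbcacdd')
  22 → (8, 'dbbbdccadbcadabdbcacdd')
  23 → (5, 'dbbdbbbdccadbcadabdbcacdd')
  24 → (23, 'dbcacdd')
  25 → (16, 'dbcadabdbcacdd')
  26 → (12, 'dccadbcadabdbcacdd')
  27 → (3, 'dcdbbdbbbdccadbcadabdbcacdd')
  28 → (1, 'dcdcdbbdbbbdccadbcadabdbcacdd')
  29 → (28, 'dd')

[21, 26, 19, 15, 9, 6, 10, 24, 17, 7, 22, 11, 0, 25, 18, 14, 13, 4, 2, 27, 29, 20, 8, 5, 23, 16, 12, 3, 1, 28]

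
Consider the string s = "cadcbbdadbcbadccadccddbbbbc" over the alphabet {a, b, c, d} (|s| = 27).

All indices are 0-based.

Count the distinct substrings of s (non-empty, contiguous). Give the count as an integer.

rank→(start, suffix):
  0 → (7, 'adbcbadccadccddbbbbc')
  1 → (1, 'adcbbdadbcbadccadccddbbbbc')
  2 → (12, 'adccadccddbbbbc')
  3 → (16, 'adccddbbbbc')
  4 → (11, 'badccadccddbbbbc')
  5 → (22, 'bbbbc')
  6 → (23, 'bbbc')
  7 → (24, 'bbc')
  8 → (4, 'bbdadbcbadccadccddbbbbc')
  9 → (25, 'bc')
  10 → (9, 'bcbadccadccddbbbbc')
  11 → (5, 'bdadbcbadccadccddbbbbc')
  12 → (26, 'c')
  13 → (0, 'cadcbbdadbcbadccadccddbbbbc')
  14 → (15, 'cadccddbbbbc')
  15 → (10, 'cbadccadccddbbbbc')
  16 → (3, 'cbbdadbcbadccadccddbbbbc')
  17 → (14, 'ccadccddbbbbc')
  18 → (18, 'ccddbbbbc')
  19 → (19, 'cddbbbbc')
  20 → (6, 'dadbcbadccadccddbbbbc')
  21 → (21, 'dbbbbc')
  22 → (8, 'dbcbadccadccddbbbbc')
  23 → (2, 'dcbbdadbcbadccadccddbbbbc')
  24 → (13, 'dccadccddbbbbc')
  25 → (17, 'dccddbbbbc')
  26 → (20, 'ddbbbbc')

SA = [7, 1, 12, 16, 11, 22, 23, 24, 4, 25, 9, 5, 26, 0, 15, 10, 3, 14, 18, 19, 6, 21, 8, 2, 13, 17, 20]
[i] adj suffixes → lcp
  [1] 7/1 → 2 ('ad')
  [2] 1/12 → 3 ('adc')
  [3] 12/16 → 4 ('adcc')
  [4] 16/11 → 0 ('')
  [5] 11/22 → 1 ('b')
  [6] 22/23 → 3 ('bbb')
  [7] 23/24 → 2 ('bb')
  [8] 24/4 → 2 ('bb')
  [9] 4/25 → 1 ('b')
  [10] 25/9 → 2 ('bc')
  [11] 9/5 → 1 ('b')
  [12] 5/26 → 0 ('')
  [13] 26/0 → 1 ('c')
  [14] 0/15 → 4 ('cadc')
  [15] 15/10 → 1 ('c')
  [16] 10/3 → 2 ('cb')
  [17] 3/14 → 1 ('c')
  [18] 14/18 → 2 ('cc')
  [19] 18/19 → 1 ('c')
  [20] 19/6 → 0 ('')
  [21] 6/21 → 1 ('d')
  [22] 21/8 → 2 ('db')
  [23] 8/2 → 1 ('d')
  [24] 2/13 → 2 ('dc')
  [25] 13/17 → 3 ('dcc')
  [26] 17/20 → 1 ('d')

n(n+1)/2 = 27·28/2 = 378
Σ LCP = 0 + 2 + 3 + 4 + 0 + 1 + 3 + 2 + 2 + 1 + 2 + 1 + 0 + 1 + 4 + 1 + 2 + 1 + 2 + 1 + 0 + 1 + 2 + 1 + 2 + 3 + 1 = 43
distinct = 378 − 43 = 335

335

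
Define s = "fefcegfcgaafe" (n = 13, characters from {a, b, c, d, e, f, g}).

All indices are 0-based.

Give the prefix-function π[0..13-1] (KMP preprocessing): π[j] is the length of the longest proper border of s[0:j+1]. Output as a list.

[0, 0, 1, 0, 0, 0, 1, 0, 0, 0, 0, 1, 2]

π[0] = 0
j=1 s[j]='e': π[1]=0 (border '')
j=2 s[j]='f': π[2]=1 (border 'f')
j=3 s[j]='c': k: 1→0; π[3]=0 (border '')
j=4 s[j]='e': π[4]=0 (border '')
j=5 s[j]='g': π[5]=0 (border '')
j=6 s[j]='f': π[6]=1 (border 'f')
j=7 s[j]='c': k: 1→0; π[7]=0 (border '')
j=8 s[j]='g': π[8]=0 (border '')
j=9 s[j]='a': π[9]=0 (border '')
j=10 s[j]='a': π[10]=0 (border '')
j=11 s[j]='f': π[11]=1 (border 'f')
j=12 s[j]='e': π[12]=2 (border 'fe')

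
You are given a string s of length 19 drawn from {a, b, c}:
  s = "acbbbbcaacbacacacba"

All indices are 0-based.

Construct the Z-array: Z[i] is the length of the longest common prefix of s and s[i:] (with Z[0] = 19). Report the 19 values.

Z[0]=19
i=1: outside box; Z[1]=0
i=2: outside box; Z[2]=0
i=3: outside box; Z[3]=0
i=4: outside box; Z[4]=0
i=5: outside box; Z[5]=0
i=6: outside box; Z[6]=0
i=7: outside box; Z[7]=1 extend→box=[7,8)
i=8: outside box; Z[8]=3 extend→box=[8,11)
i=9: min(r-i=2, Z[1]=0)=0; Z[9]=0
i=10: min(r-i=1, Z[2]=0)=0; Z[10]=0
i=11: outside box; Z[11]=2 extend→box=[11,13)
i=12: min(r-i=1, Z[1]=0)=0; Z[12]=0
i=13: outside box; Z[13]=2 extend→box=[13,15)
i=14: min(r-i=1, Z[1]=0)=0; Z[14]=0
i=15: outside box; Z[15]=3 extend→box=[15,18)
i=16: min(r-i=2, Z[1]=0)=0; Z[16]=0
i=17: min(r-i=1, Z[2]=0)=0; Z[17]=0
i=18: outside box; Z[18]=1 extend→box=[18,19)

[19, 0, 0, 0, 0, 0, 0, 1, 3, 0, 0, 2, 0, 2, 0, 3, 0, 0, 1]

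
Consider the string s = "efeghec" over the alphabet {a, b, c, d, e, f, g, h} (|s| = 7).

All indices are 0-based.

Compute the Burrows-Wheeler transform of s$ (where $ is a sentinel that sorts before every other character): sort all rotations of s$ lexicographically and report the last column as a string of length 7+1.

ceh$feeg

rank  rotation  last
    0  $efeghec  c
    1  c$efeghe  e
    2  ec$efegh  h
    3  efeghec$  $
    4  eghec$ef  f
    5  feghec$e  e
    6  ghec$efe  e
    7  hec$efeg  g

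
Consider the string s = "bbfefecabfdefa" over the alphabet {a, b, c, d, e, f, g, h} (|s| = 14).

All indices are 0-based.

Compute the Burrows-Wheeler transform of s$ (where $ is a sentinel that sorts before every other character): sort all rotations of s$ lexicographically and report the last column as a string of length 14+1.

afc$abeffdfebeb

rank  rotation         last
    0  $bbfefecabfdefa  a
    1  a$bbfefecabfdef  f
    2  abfdefa$bbfefec  c
    3  bbfefecabfdefa$  $
    4  bfdefa$bbfefeca  a
    5  bfefecabfdefa$b  b
    6  cabfdefa$bbfefe  e
    7  defa$bbfefecabf  f
    8  ecabfdefa$bbfef  f
    9  efa$bbfefecabfd  d
   10  efecabfdefa$bbf  f
   11  fa$bbfefecabfde  e
   12  fdefa$bbfefecab  b
   13  fecabfdefa$bbfe  e
   14  fefecabfdefa$bb  b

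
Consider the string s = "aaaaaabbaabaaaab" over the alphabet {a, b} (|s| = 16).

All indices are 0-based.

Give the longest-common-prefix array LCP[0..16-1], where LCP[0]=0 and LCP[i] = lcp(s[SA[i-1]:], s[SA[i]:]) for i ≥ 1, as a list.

sorted suffixes:
  #0 SA[0]=0  'aaaaaabbaabaaaab'
  #1 SA[1]=1  'aaaaabbaabaaaab'
  #2 SA[2]=11  'aaaab'
  #3 SA[3]=2  'aaaabbaabaaaab'
  #4 SA[4]=12  'aaab'
  #5 SA[5]=3  'aaabbaabaaaab'
  #6 SA[6]=13  'aab'
  #7 SA[7]=8  'aabaaaab'
  #8 SA[8]=4  'aabbaabaaaab'
  #9 SA[9]=14  'ab'
  #10 SA[10]=9  'abaaaab'
  #11 SA[11]=5  'abbaabaaaab'
  #12 SA[12]=15  'b'
  #13 SA[13]=10  'baaaab'
  #14 SA[14]=7  'baabaaaab'
  #15 SA[15]=6  'bbaabaaaab'

SA = [0, 1, 11, 2, 12, 3, 13, 8, 4, 14, 9, 5, 15, 10, 7, 6]
[i] adj suffixes → lcp
  [1] 0/1 → 5 ('aaaaa')
  [2] 1/11 → 4 ('aaaa')
  [3] 11/2 → 5 ('aaaab')
  [4] 2/12 → 3 ('aaa')
  [5] 12/3 → 4 ('aaab')
  [6] 3/13 → 2 ('aa')
  [7] 13/8 → 3 ('aab')
  [8] 8/4 → 3 ('aab')
  [9] 4/14 → 1 ('a')
  [10] 14/9 → 2 ('ab')
  [11] 9/5 → 2 ('ab')
  [12] 5/15 → 0 ('')
  [13] 15/10 → 1 ('b')
  [14] 10/7 → 3 ('baa')
  [15] 7/6 → 1 ('b')

[0, 5, 4, 5, 3, 4, 2, 3, 3, 1, 2, 2, 0, 1, 3, 1]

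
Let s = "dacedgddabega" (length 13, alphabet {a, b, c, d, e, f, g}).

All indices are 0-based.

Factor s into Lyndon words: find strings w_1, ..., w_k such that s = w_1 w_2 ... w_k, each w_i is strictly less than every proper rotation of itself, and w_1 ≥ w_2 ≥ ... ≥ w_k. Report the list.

emit factor 1: 'd' (i=0, period=1)
emit factor 2: 'acedgdd' (i=1, period=7)
emit factor 3: 'abeg' (i=8, period=4)
emit factor 4: 'a' (i=12, period=1)

["d", "acedgdd", "abeg", "a"]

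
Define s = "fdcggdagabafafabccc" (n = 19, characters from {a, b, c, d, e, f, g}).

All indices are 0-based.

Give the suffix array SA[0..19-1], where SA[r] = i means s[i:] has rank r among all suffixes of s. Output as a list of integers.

rank→(start, suffix):
  0 → (8, 'abafafabccc')
  1 → (14, 'abccc')
  2 → (12, 'afabccc')
  3 → (10, 'afafabccc')
  4 → (6, 'agabafafabccc')
  5 → (9, 'bafafabccc')
  6 → (15, 'bccc')
  7 → (18, 'c')
  8 → (17, 'cc')
  9 → (16, 'ccc')
  10 → (2, 'cggdagabafafabccc')
  11 → (5, 'dagabafafabccc')
  12 → (1, 'dcggdagabafafabccc')
  13 → (13, 'fabccc')
  14 → (11, 'fafabccc')
  15 → (0, 'fdcggdagabafafabccc')
  16 → (7, 'gabafafabccc')
  17 → (4, 'gdagabafafabccc')
  18 → (3, 'ggdagabafafabccc')

[8, 14, 12, 10, 6, 9, 15, 18, 17, 16, 2, 5, 1, 13, 11, 0, 7, 4, 3]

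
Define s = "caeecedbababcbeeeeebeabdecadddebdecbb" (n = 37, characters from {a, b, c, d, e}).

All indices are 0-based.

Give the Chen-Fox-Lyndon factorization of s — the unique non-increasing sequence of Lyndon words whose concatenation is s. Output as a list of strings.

emit factor 1: 'c' (i=0, period=1)
emit factor 2: 'aeecedb' (i=1, period=7)
emit factor 3: 'ababcbeeeeebeabdecadddebdecbb' (i=8, period=29)

["c", "aeecedb", "ababcbeeeeebeabdecadddebdecbb"]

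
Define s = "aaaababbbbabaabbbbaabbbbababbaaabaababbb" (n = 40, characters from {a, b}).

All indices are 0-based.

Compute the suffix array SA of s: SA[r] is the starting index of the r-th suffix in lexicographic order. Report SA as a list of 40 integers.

rank→(start, suffix):
  0 → (0, 'aaaababbbbabaabbbbaabbbbababbaaabaababbb')
  1 → (29, 'aaabaababbb')
  2 → (1, 'aaababbbbabaabbbbaabbbbababbaaabaababbb')
  3 → (30, 'aabaababbb')
  4 → (33, 'aababbb')
  5 → (2, 'aababbbbabaabbbbaabbbbababbaaabaababbb')
  6 → (12, 'aabbbbaabbbbababbaaabaababbb')
  7 → (18, 'aabbbbababbaaabaababbb')
  8 → (31, 'abaababbb')
  9 → (10, 'abaabbbbaabbbbababbaaabaababbb')
  10 → (24, 'ababbaaabaababbb')
  11 → (34, 'ababbb')
  12 → (3, 'ababbbbabaabbbbaabbbbababbaaabaababbb')
  13 → (26, 'abbaaabaababbb')
  14 → (36, 'abbb')
  15 → (13, 'abbbbaabbbbababbaaabaababbb')
  16 → (5, 'abbbbabaabbbbaabbbbababbaaabaababbb')
  17 → (19, 'abbbbababbaaabaababbb')
  18 → (39, 'b')
  19 → (28, 'baaabaababbb')
  20 → (32, 'baababbb')
  21 → (11, 'baabbbbaabbbbababbaaabaababbb')
  22 → (17, 'baabbbbababbaaabaababbb')
  23 → (9, 'babaabbbbaabbbbababbaaabaababbb')
  24 → (23, 'bababbaaabaababbb')
  25 → (25, 'babbaaabaababbb')
  26 → (35, 'babbb')
  27 → (4, 'babbbbabaabbbbaabbbbababbaaabaababbb')
  28 → (38, 'bb')
  29 → (27, 'bbaaabaababbb')
  30 → (16, 'bbaabbbbababbaaabaababbb')
  31 → (8, 'bbabaabbbbaabbbbababbaaabaababbb')
  32 → (22, 'bbababbaaabaababbb')
  33 → (37, 'bbb')
  34 → (15, 'bbbaabbbbababbaaabaababbb')
  35 → (7, 'bbbabaabbbbaabbbbababbaaabaababbb')
  36 → (21, 'bbbababbaaabaababbb')
  37 → (14, 'bbbbaabbbbababbaaabaababbb')
  38 → (6, 'bbbbabaabbbbaabbbbababbaaabaababbb')
  39 → (20, 'bbbbababbaaabaababbb')

[0, 29, 1, 30, 33, 2, 12, 18, 31, 10, 24, 34, 3, 26, 36, 13, 5, 19, 39, 28, 32, 11, 17, 9, 23, 25, 35, 4, 38, 27, 16, 8, 22, 37, 15, 7, 21, 14, 6, 20]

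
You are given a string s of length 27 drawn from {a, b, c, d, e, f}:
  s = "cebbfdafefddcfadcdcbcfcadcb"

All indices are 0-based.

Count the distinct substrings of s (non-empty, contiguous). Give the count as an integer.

rank→(start, suffix):
  0 → (23, 'adcb')
  1 → (14, 'adcdcbcfcadcb')
  2 → (6, 'afefddcfadcdcbcfcadcb')
  3 → (26, 'b')
  4 → (2, 'bbfdafefddcfadcdcbcfcadcb')
  5 → (19, 'bcfcadcb')
  6 → (3, 'bfdafefddcfadcdcbcfcadcb')
  7 → (22, 'cadcb')
  8 → (25, 'cb')
  9 → (18, 'cbcfcadcb')
  10 → (16, 'cdcbcfcadcb')
  11 → (0, 'cebbfdafefddcfadcdcbcfcadcb')
  12 → (12, 'cfadcdcbcfcadcb')
  13 → (20, 'cfcadcb')
  14 → (5, 'dafefddcfadcdcbcfcadcb')
  15 → (24, 'dcb')
  16 → (17, 'dcbcfcadcb')
  17 → (15, 'dcdcbcfcadcb')
  18 → (11, 'dcfadcdcbcfcadcb')
  19 → (10, 'ddcfadcdcbcfcadcb')
  20 → (1, 'ebbfdafefddcfadcdcbcfcadcb')
  21 → (8, 'efddcfadcdcbcfcadcb')
  22 → (13, 'fadcdcbcfcadcb')
  23 → (21, 'fcadcb')
  24 → (4, 'fdafefddcfadcdcbcfcadcb')
  25 → (9, 'fddcfadcdcbcfcadcb')
  26 → (7, 'fefddcfadcdcbcfcadcb')

SA = [23, 14, 6, 26, 2, 19, 3, 22, 25, 18, 16, 0, 12, 20, 5, 24, 17, 15, 11, 10, 1, 8, 13, 21, 4, 9, 7]
rank  pair      lcp
   1  s[23:],s[14:]  3  'adc'
   2  s[14:],s[6:]  1  'a'
   3  s[6:],s[26:]  0  ''
   4  s[26:],s[2:]  1  'b'
   5  s[2:],s[19:]  1  'b'
   6  s[19:],s[3:]  1  'b'
   7  s[3:],s[22:]  0  ''
   8  s[22:],s[25:]  1  'c'
   9  s[25:],s[18:]  2  'cb'
  10  s[18:],s[16:]  1  'c'
  11  s[16:],s[0:]  1  'c'
  12  s[0:],s[12:]  1  'c'
  13  s[12:],s[20:]  2  'cf'
  14  s[20:],s[5:]  0  ''
  15  s[5:],s[24:]  1  'd'
  16  s[24:],s[17:]  3  'dcb'
  17  s[17:],s[15:]  2  'dc'
  18  s[15:],s[11:]  2  'dc'
  19  s[11:],s[10:]  1  'd'
  20  s[10:],s[1:]  0  ''
  21  s[1:],s[8:]  1  'e'
  22  s[8:],s[13:]  0  ''
  23  s[13:],s[21:]  1  'f'
  24  s[21:],s[4:]  1  'f'
  25  s[4:],s[9:]  2  'fd'
  26  s[9:],s[7:]  1  'f'

n(n+1)/2 = 27·28/2 = 378
Σ LCP = 0 + 3 + 1 + 0 + 1 + 1 + 1 + 0 + 1 + 2 + 1 + 1 + 1 + 2 + 0 + 1 + 3 + 2 + 2 + 1 + 0 + 1 + 0 + 1 + 1 + 2 + 1 = 30
distinct = 378 − 30 = 348

348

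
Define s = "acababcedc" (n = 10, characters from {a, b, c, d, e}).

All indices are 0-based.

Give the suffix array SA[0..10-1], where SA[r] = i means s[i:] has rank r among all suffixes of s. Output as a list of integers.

[2, 4, 0, 3, 5, 9, 1, 6, 8, 7]

sorted suffixes:
  #0 SA[0]=2  'ababcedc'
  #1 SA[1]=4  'abcedc'
  #2 SA[2]=0  'acababcedc'
  #3 SA[3]=3  'babcedc'
  #4 SA[4]=5  'bcedc'
  #5 SA[5]=9  'c'
  #6 SA[6]=1  'cababcedc'
  #7 SA[7]=6  'cedc'
  #8 SA[8]=8  'dc'
  #9 SA[9]=7  'edc'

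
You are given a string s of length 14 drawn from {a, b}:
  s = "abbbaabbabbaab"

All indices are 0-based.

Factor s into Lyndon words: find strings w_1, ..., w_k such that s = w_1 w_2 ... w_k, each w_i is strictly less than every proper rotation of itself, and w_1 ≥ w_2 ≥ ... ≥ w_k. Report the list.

["abbb", "aabbabb", "aab"]

emit factor 1: 'abbb' (i=0, period=4)
emit factor 2: 'aabbabb' (i=4, period=7)
emit factor 3: 'aab' (i=11, period=3)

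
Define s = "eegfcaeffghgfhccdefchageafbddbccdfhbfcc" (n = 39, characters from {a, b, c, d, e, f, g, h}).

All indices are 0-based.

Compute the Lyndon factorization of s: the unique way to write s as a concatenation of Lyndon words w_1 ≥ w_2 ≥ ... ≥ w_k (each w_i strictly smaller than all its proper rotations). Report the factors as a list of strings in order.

["eegf", "c", "aeffghgfhccdefchageafbddbccdfhbfcc"]

emit factor 1: 'eegf' (i=0, period=4)
emit factor 2: 'c' (i=4, period=1)
emit factor 3: 'aeffghgfhccdefchageafbddbccdfhbfcc' (i=5, period=34)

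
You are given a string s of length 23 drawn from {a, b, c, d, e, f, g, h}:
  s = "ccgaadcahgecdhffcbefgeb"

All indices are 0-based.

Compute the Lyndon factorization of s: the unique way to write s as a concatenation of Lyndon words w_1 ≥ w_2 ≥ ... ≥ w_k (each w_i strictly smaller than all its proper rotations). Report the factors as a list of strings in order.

emit factor 1: 'ccg' (i=0, period=3)
emit factor 2: 'aadcahgecdhffcbefgeb' (i=3, period=20)

["ccg", "aadcahgecdhffcbefgeb"]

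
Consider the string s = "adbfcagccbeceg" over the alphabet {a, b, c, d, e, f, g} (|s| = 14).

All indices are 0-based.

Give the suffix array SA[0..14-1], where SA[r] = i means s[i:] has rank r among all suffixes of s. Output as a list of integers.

sorted suffixes:
  #0 SA[0]=0  'adbfcagccbeceg'
  #1 SA[1]=5  'agccbeceg'
  #2 SA[2]=9  'beceg'
  #3 SA[3]=2  'bfcagccbeceg'
  #4 SA[4]=4  'cagccbeceg'
  #5 SA[5]=8  'cbeceg'
  #6 SA[6]=7  'ccbeceg'
  #7 SA[7]=11  'ceg'
  #8 SA[8]=1  'dbfcagccbeceg'
  #9 SA[9]=10  'eceg'
  #10 SA[10]=12  'eg'
  #11 SA[11]=3  'fcagccbeceg'
  #12 SA[12]=13  'g'
  #13 SA[13]=6  'gccbeceg'

[0, 5, 9, 2, 4, 8, 7, 11, 1, 10, 12, 3, 13, 6]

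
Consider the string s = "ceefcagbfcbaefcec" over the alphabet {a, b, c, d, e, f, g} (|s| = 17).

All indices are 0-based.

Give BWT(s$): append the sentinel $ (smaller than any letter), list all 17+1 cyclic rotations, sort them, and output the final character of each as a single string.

rank  rotation            last
    0  $ceefcagbfcbaefcec  c
    1  aefcec$ceefcagbfcb  b
    2  agbfcbaefcec$ceefc  c
    3  baefcec$ceefcagbfc  c
    4  bfcbaefcec$ceefcag  g
    5  c$ceefcagbfcbaefce  e
    6  cagbfcbaefcec$ceef  f
    7  cbaefcec$ceefcagbf  f
    8  cec$ceefcagbfcbaef  f
    9  ceefcagbfcbaefcec$  $
   10  ec$ceefcagbfcbaefc  c
   11  eefcagbfcbaefcec$c  c
   12  efcagbfcbaefcec$ce  e
   13  efcec$ceefcagbfcba  a
   14  fcagbfcbaefcec$cee  e
   15  fcbaefcec$ceefcagb  b
   16  fcec$ceefcagbfcbae  e
   17  gbfcbaefcec$ceefca  a

cbccgefff$cceaebea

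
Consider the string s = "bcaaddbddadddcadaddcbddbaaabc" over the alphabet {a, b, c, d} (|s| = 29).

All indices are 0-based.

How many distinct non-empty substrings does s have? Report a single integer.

sorted suffixes:
  #0 SA[0]=24  'aaabc'
  #1 SA[1]=25  'aabc'
  #2 SA[2]=2  'aaddbddadddcadaddcbddbaaabc'
  #3 SA[3]=26  'abc'
  #4 SA[4]=14  'adaddcbddbaaabc'
  #5 SA[5]=3  'addbddadddcadaddcbddbaaabc'
  #6 SA[6]=16  'addcbddbaaabc'
  #7 SA[7]=9  'adddcadaddcbddbaaabc'
  #8 SA[8]=23  'baaabc'
  #9 SA[9]=27  'bc'
  #10 SA[10]=0  'bcaaddbddadddcadaddcbddbaaabc'
  #11 SA[11]=6  'bddadddcadaddcbddbaaabc'
  #12 SA[12]=20  'bddbaaabc'
  #13 SA[13]=28  'c'
  #14 SA[14]=1  'caaddbddadddcadaddcbddbaaabc'
  #15 SA[15]=13  'cadaddcbddbaaabc'
  #16 SA[16]=19  'cbddbaaabc'
  #17 SA[17]=15  'daddcbddbaaabc'
  #18 SA[18]=8  'dadddcadaddcbddbaaabc'
  #19 SA[19]=22  'dbaaabc'
  #20 SA[20]=5  'dbddadddcadaddcbddbaaabc'
  #21 SA[21]=12  'dcadaddcbddbaaabc'
  #22 SA[22]=18  'dcbddbaaabc'
  #23 SA[23]=7  'ddadddcadaddcbddbaaabc'
  #24 SA[24]=21  'ddbaaabc'
  #25 SA[25]=4  'ddbddadddcadaddcbddbaaabc'
  #26 SA[26]=11  'ddcadaddcbddbaaabc'
  #27 SA[27]=17  'ddcbddbaaabc'
  #28 SA[28]=10  'dddcadaddcbddbaaabc'

SA = [24, 25, 2, 26, 14, 3, 16, 9, 23, 27, 0, 6, 20, 28, 1, 13, 19, 15, 8, 22, 5, 12, 18, 7, 21, 4, 11, 17, 10]
i: (SA[i-1],SA[i]) lcp shared
  1: (24,25) 2 'aa'
  2: (25,2) 2 'aa'
  3: (2,26) 1 'a'
  4: (26,14) 1 'a'
  5: (14,3) 2 'ad'
  6: (3,16) 3 'add'
  7: (16,9) 3 'add'
  8: (9,23) 0 ''
  9: (23,27) 1 'b'
  10: (27,0) 2 'bc'
  11: (0,6) 1 'b'
  12: (6,20) 3 'bdd'
  13: (20,28) 0 ''
  14: (28,1) 1 'c'
  15: (1,13) 2 'ca'
  16: (13,19) 1 'c'
  17: (19,15) 0 ''
  18: (15,8) 4 'dadd'
  19: (8,22) 1 'd'
  20: (22,5) 2 'db'
  21: (5,12) 1 'd'
  22: (12,18) 2 'dc'
  23: (18,7) 1 'd'
  24: (7,21) 2 'dd'
  25: (21,4) 3 'ddb'
  26: (4,11) 2 'dd'
  27: (11,17) 3 'ddc'
  28: (17,10) 2 'dd'

n(n+1)/2 = 29·30/2 = 435
Σ LCP = 0 + 2 + 2 + 1 + 1 + 2 + 3 + 3 + 0 + 1 + 2 + 1 + 3 + 0 + 1 + 2 + 1 + 0 + 4 + 1 + 2 + 1 + 2 + 1 + 2 + 3 + 2 + 3 + 2 = 48
distinct = 435 − 48 = 387

387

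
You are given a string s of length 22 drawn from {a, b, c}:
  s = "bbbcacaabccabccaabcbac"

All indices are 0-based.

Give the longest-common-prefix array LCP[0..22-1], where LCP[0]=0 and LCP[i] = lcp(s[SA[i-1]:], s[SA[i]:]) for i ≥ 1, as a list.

[0, 4, 1, 3, 5, 1, 2, 0, 1, 2, 1, 2, 2, 4, 0, 1, 5, 2, 2, 1, 1, 3]

sorted suffixes:
  #0 SA[0]=15  'aabcbac'
  #1 SA[1]=6  'aabccabccaabcbac'
  #2 SA[2]=16  'abcbac'
  #3 SA[3]=11  'abccaabcbac'
  #4 SA[4]=7  'abccabccaabcbac'
  #5 SA[5]=20  'ac'
  #6 SA[6]=4  'acaabccabccaabcbac'
  #7 SA[7]=19  'bac'
  #8 SA[8]=0  'bbbcacaabccabccaabcbac'
  #9 SA[9]=1  'bbcacaabccabccaabcbac'
  #10 SA[10]=2  'bcacaabccabccaabcbac'
  #11 SA[11]=17  'bcbac'
  #12 SA[12]=12  'bccaabcbac'
  #13 SA[13]=8  'bccabccaabcbac'
  #14 SA[14]=21  'c'
  #15 SA[15]=14  'caabcbac'
  #16 SA[16]=5  'caabccabccaabcbac'
  #17 SA[17]=10  'cabccaabcbac'
  #18 SA[18]=3  'cacaabccabccaabcbac'
  #19 SA[19]=18  'cbac'
  #20 SA[20]=13  'ccaabcbac'
  #21 SA[21]=9  'ccabccaabcbac'

SA = [15, 6, 16, 11, 7, 20, 4, 19, 0, 1, 2, 17, 12, 8, 21, 14, 5, 10, 3, 18, 13, 9]
i: (SA[i-1],SA[i]) lcp shared
  1: (15,6) 4 'aabc'
  2: (6,16) 1 'a'
  3: (16,11) 3 'abc'
  4: (11,7) 5 'abcca'
  5: (7,20) 1 'a'
  6: (20,4) 2 'ac'
  7: (4,19) 0 ''
  8: (19,0) 1 'b'
  9: (0,1) 2 'bb'
  10: (1,2) 1 'b'
  11: (2,17) 2 'bc'
  12: (17,12) 2 'bc'
  13: (12,8) 4 'bcca'
  14: (8,21) 0 ''
  15: (21,14) 1 'c'
  16: (14,5) 5 'caabc'
  17: (5,10) 2 'ca'
  18: (10,3) 2 'ca'
  19: (3,18) 1 'c'
  20: (18,13) 1 'c'
  21: (13,9) 3 'cca'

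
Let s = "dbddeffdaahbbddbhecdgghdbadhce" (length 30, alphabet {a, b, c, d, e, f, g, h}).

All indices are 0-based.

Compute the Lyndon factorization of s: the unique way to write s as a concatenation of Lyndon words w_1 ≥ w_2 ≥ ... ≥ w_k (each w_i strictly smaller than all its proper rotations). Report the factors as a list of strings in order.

emit factor 1: 'd' (i=0, period=1)
emit factor 2: 'bddeffd' (i=1, period=7)
emit factor 3: 'aahbbddbhecdgghdbadhce' (i=8, period=22)

["d", "bddeffd", "aahbbddbhecdgghdbadhce"]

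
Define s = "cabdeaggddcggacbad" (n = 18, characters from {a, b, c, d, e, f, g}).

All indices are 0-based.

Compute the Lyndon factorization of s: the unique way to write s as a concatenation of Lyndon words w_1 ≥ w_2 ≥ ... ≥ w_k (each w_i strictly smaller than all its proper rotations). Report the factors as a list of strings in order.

["c", "abdeaggddcggacbad"]

emit factor 1: 'c' (i=0, period=1)
emit factor 2: 'abdeaggddcggacbad' (i=1, period=17)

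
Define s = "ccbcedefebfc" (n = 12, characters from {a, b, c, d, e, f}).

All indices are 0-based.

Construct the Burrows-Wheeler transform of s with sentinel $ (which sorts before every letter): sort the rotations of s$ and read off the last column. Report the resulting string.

rank  rotation       last
    0  $ccbcedefebfc  c
    1  bcedefebfc$cc  c
    2  bfc$ccbcedefe  e
    3  c$ccbcedefebf  f
    4  cbcedefebfc$c  c
    5  ccbcedefebfc$  $
    6  cedefebfc$ccb  b
    7  defebfc$ccbce  e
    8  ebfc$ccbcedef  f
    9  edefebfc$ccbc  c
   10  efebfc$ccbced  d
   11  fc$ccbcedefeb  b
   12  febfc$ccbcede  e

ccefc$befcdbe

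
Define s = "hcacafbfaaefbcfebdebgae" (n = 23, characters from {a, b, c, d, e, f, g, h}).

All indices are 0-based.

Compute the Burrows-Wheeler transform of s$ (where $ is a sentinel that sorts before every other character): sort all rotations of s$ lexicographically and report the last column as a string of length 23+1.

rank  rotation                  last
    0  $hcacafbfaaefbcfebdebgae  e
    1  aaefbcfebdebgae$hcacafbf  f
    2  acafbfaaefbcfebdebgae$hc  c
    3  ae$hcacafbfaaefbcfebdebg  g
    4  aefbcfebdebgae$hcacafbfa  a
    5  afbfaaefbcfebdebgae$hcac  c
    6  bcfebdebgae$hcacafbfaaef  f
    7  bdebgae$hcacafbfaaefbcfe  e
    8  bfaaefbcfebdebgae$hcacaf  f
    9  bgae$hcacafbfaaefbcfebde  e
   10  cacafbfaaefbcfebdebgae$h  h
   11  cafbfaaefbcfebdebgae$hca  a
   12  cfebdebgae$hcacafbfaaefb  b
   13  debgae$hcacafbfaaefbcfeb  b
   14  e$hcacafbfaaefbcfebdebga  a
   15  ebdebgae$hcacafbfaaefbcf  f
   16  ebgae$hcacafbfaaefbcfebd  d
   17  efbcfebdebgae$hcacafbfaa  a
   18  faaefbcfebdebgae$hcacafb  b
   19  fbcfebdebgae$hcacafbfaae  e
   20  fbfaaefbcfebdebgae$hcaca  a
   21  febdebgae$hcacafbfaaefbc  c
   22  gae$hcacafbfaaefbcfebdeb  b
   23  hcacafbfaaefbcfebdebgae$  $

efcgacfefehabbafdabeacb$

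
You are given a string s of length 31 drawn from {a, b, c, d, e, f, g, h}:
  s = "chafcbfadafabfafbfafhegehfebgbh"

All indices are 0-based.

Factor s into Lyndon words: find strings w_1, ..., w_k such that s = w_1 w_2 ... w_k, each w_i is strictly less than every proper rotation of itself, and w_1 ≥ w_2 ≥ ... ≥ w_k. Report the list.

["ch", "afcbf", "adaf", "abfafbfafhegehfebgbh"]

emit factor 1: 'ch' (i=0, period=2)
emit factor 2: 'afcbf' (i=2, period=5)
emit factor 3: 'adaf' (i=7, period=4)
emit factor 4: 'abfafbfafhegehfebgbh' (i=11, period=20)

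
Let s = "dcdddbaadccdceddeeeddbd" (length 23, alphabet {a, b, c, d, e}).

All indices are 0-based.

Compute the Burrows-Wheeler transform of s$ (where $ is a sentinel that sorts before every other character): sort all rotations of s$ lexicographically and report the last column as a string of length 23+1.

rank  rotation                  last
    0  $dcdddbaadccdceddeeeddbd  d
    1  aadccdceddeeeddbd$dcdddb  b
    2  adccdceddeeeddbd$dcdddba  a
    3  baadccdceddeeeddbd$dcddd  d
    4  bd$dcdddbaadccdceddeeedd  d
    5  ccdceddeeeddbd$dcdddbaad  d
    6  cdceddeeeddbd$dcdddbaadc  c
    7  cdddbaadccdceddeeeddbd$d  d
    8  ceddeeeddbd$dcdddbaadccd  d
    9  d$dcdddbaadccdceddeeeddb  b
   10  dbaadccdceddeeeddbd$dcdd  d
   11  dbd$dcdddbaadccdceddeeed  d
   12  dccdceddeeeddbd$dcdddbaa  a
   13  dcdddbaadccdceddeeeddbd$  $
   14  dceddeeeddbd$dcdddbaadcc  c
   15  ddbaadccdceddeeeddbd$dcd  d
   16  ddbd$dcdddbaadccdceddeee  e
   17  dddbaadccdceddeeeddbd$dc  c
   18  ddeeeddbd$dcdddbaadccdce  e
   19  deeeddbd$dcdddbaadccdced  d
   20  eddbd$dcdddbaadccdceddee  e
   21  eddeeeddbd$dcdddbaadccdc  c
   22  eeddbd$dcdddbaadccdcedde  e
   23  eeeddbd$dcdddbaadccdcedd  d

dbadddcddbdda$cdecedeced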